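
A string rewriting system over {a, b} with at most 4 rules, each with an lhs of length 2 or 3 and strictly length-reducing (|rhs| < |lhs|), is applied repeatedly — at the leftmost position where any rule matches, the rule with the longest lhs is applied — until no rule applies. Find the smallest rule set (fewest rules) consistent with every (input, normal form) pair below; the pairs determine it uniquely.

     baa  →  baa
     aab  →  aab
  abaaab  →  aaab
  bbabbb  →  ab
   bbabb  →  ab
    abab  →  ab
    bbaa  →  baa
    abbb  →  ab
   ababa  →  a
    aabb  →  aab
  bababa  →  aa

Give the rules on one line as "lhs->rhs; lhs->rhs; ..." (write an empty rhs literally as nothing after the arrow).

  | baa
  | aab
  | abaaab => aaab
  | bbabbb => babbb => abb => ab

aba->a; bab->a; bb->b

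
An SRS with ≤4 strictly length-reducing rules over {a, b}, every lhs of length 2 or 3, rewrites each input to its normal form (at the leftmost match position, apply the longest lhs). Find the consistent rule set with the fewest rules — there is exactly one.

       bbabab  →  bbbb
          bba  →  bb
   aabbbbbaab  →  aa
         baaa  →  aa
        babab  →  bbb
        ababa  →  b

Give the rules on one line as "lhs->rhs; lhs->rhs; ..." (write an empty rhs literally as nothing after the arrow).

  | bbabab => bbbab => bbbb
  | bba => bb
  | aabbbbbaab => aabbbbaab => aabbbaab => aabbaab => aabaab => aab => aa
  | baaa => aa

ab->a; aba->; ba->b; baa->a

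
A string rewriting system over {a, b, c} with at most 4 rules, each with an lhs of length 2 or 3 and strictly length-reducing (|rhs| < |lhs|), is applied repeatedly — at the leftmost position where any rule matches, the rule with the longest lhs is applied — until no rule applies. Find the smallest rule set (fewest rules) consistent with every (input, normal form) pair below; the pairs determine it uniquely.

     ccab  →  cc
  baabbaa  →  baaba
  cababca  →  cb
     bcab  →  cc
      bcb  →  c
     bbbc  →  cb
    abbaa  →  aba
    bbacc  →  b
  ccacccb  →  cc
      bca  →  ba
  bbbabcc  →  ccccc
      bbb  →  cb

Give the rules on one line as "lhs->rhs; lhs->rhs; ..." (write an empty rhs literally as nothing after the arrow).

  | ccab => cbb => cc
  | baabbaa => baacaa => baaba
  | cababca => bbabca => cabca => bbca => cca => cb
  | bcab => bab => cc

bab->cc; bb->c; bc->b; ca->b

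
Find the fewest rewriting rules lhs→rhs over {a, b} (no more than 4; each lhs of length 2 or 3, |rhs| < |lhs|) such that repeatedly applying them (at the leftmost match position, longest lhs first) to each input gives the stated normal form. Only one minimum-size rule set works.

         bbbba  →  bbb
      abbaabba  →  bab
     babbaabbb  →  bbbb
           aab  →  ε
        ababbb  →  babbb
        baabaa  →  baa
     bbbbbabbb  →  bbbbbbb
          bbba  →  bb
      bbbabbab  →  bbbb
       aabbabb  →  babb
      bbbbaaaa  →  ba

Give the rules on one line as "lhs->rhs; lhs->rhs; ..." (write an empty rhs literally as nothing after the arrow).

aab->; aba->ba; bba->b

  | bbbba => bbb
  | abbaabba => ababba => babba => bab
  | babbaabbb => bababbb => bbabbb => bbbb
  | aab => ε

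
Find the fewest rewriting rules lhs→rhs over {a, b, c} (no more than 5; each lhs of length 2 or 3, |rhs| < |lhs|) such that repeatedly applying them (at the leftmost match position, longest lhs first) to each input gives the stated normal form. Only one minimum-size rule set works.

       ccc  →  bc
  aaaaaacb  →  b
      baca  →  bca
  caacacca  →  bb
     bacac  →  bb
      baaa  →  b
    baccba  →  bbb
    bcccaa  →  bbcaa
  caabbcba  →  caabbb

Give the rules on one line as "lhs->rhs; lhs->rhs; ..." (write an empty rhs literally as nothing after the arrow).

ac->c; ba->b; cb->b; cc->b

  | ccc => bc
  | aaaaaacb => aaaaacb => aaaacb => aaacb => aacb => acb => cb => b
  | baca => bca
  | caacacca => cacacca => ccacca => bacca => bcca => bba => bb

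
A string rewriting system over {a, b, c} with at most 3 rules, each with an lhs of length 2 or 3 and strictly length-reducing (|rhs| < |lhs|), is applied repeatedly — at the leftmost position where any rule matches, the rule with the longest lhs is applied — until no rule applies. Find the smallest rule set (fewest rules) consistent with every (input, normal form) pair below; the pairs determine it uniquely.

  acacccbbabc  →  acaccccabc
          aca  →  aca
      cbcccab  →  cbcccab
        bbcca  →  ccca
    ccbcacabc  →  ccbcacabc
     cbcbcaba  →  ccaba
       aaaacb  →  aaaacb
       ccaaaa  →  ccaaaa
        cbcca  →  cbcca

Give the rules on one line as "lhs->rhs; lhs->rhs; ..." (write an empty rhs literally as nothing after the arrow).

bb->c; bcb->

  | acacccbbabc => acaccccabc
  | aca
  | cbcccab
  | bbcca => ccca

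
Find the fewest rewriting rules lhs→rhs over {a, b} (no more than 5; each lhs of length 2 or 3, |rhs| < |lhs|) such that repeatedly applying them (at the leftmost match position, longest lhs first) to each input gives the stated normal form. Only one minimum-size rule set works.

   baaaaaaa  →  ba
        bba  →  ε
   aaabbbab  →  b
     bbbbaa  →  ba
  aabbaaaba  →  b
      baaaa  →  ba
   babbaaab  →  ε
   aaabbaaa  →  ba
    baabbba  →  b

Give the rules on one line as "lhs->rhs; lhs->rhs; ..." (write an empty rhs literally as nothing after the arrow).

aa->a; ab->; aba->; bba->ab

  | baaaaaaa => baaaaaa => baaaaa => baaaa => baaa => baa => ba
  | bba => ab => ε
  | aaabbbab => aabbbab => abbbab => bbab => abb => b
  | bbbbaa => bbaba => abba => ba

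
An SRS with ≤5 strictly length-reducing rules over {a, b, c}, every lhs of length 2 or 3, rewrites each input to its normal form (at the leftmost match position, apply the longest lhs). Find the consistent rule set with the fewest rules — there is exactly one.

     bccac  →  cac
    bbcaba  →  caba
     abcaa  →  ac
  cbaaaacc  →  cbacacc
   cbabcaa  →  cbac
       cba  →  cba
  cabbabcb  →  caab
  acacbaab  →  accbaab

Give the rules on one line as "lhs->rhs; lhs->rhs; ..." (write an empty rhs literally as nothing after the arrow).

  | bccac => cac
  | bbcaba => caba
  | abcaa => aaa => ac
  | cbaaaacc => cbacacc

aaa->ac; acb->cb; bb->; bc->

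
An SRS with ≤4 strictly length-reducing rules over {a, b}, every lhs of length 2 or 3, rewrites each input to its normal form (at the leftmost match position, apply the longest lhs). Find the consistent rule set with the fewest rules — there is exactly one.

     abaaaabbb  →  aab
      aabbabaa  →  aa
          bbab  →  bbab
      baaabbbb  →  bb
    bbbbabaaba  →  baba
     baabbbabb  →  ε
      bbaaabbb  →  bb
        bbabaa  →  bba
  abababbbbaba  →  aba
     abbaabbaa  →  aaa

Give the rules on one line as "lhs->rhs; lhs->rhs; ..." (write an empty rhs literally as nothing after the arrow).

abb->; baa->; bbb->

  | abaaaabbb => aaabbb => aab
  | aabbabaa => aabaa => aa
  | bbab
  | baaabbbb => abbbb => bb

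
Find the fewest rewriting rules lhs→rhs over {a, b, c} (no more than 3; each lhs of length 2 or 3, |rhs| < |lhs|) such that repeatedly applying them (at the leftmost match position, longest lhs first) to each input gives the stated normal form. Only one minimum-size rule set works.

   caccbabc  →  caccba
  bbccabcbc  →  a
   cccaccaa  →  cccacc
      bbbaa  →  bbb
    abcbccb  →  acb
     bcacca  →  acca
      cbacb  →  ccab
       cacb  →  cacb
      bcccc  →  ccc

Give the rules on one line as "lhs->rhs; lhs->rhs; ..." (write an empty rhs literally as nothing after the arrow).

  | caccbabc => caccba
  | bbccabcbc => bcabcbc => abcbc => abc => a
  | cccaccaa => cccacc
  | bbbaa => bbb

aa->; bac->ca; bc->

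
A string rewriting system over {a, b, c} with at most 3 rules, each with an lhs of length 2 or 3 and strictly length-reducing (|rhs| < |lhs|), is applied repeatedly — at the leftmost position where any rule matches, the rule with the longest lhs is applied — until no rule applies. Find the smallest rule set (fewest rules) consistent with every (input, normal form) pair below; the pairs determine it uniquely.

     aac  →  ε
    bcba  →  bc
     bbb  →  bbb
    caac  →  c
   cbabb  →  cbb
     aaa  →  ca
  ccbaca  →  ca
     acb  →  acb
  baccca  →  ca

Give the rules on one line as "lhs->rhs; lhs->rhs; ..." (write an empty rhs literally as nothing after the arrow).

  | aac => cc => ε
  | bcba => bc
  | bbb
  | caac => ccc => c

aa->c; ba->; cc->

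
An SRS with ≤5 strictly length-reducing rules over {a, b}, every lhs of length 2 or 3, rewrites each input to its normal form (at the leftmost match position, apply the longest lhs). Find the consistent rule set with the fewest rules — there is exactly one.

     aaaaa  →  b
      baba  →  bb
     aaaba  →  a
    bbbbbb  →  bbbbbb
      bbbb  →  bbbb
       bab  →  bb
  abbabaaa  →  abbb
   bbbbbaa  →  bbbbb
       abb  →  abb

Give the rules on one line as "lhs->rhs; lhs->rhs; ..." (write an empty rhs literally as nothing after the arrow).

aa->b; aaa->aa; aab->; ba->b

  | aaaaa => aaaa => aaa => aa => b
  | baba => bba => bb
  | aaaba => aaba => a
  | bbbbbb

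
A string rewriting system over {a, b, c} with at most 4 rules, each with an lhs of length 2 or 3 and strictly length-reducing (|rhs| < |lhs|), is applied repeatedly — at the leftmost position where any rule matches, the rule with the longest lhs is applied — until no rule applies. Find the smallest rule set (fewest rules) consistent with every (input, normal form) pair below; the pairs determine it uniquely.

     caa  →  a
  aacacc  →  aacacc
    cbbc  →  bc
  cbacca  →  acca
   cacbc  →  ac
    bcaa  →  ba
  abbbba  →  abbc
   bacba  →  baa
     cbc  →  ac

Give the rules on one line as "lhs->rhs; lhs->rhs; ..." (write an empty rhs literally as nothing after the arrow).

bba->c; caa->a; cb->; cbc->ac

  | caa => a
  | aacacc
  | cbbc => bc
  | cbacca => acca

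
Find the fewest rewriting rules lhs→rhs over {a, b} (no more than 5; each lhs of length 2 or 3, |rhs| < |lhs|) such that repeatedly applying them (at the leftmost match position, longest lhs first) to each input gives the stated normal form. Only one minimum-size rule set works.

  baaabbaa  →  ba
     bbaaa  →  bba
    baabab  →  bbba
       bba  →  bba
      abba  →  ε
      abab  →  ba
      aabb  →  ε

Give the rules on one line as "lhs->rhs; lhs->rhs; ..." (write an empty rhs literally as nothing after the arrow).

  | baaabbaa => babbaa => aabaa => baaa => ba
  | bbaaa => bba
  | baabab => bbaab => bbba
  | bba

aa->; aab->ba; ab->a; bab->aa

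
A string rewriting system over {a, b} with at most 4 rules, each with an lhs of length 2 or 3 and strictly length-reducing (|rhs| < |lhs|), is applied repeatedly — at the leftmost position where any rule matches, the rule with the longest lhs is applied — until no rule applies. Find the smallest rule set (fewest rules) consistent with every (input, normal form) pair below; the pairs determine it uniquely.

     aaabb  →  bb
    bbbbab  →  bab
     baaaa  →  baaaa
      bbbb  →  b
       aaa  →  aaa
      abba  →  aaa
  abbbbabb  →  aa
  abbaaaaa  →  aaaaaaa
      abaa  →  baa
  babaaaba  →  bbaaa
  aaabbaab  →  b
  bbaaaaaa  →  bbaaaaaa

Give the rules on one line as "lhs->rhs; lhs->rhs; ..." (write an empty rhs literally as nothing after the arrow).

aab->bb; aba->ba; abb->aa; bbb->

  | aaabb => abbb => aab => bb
  | bbbbab => bab
  | baaaa
  | bbbb => b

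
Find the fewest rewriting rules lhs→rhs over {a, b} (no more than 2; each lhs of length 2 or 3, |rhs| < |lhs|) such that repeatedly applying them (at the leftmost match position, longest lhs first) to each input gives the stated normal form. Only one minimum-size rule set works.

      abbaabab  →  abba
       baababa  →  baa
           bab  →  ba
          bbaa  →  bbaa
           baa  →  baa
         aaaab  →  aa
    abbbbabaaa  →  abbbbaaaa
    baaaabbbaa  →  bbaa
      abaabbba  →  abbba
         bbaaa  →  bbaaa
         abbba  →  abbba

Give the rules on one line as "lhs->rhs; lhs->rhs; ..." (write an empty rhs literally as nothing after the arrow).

  | abbaabab => abbab => abba
  | baababa => baba => baa
  | bab => ba
  | bbaa

aab->; bab->ba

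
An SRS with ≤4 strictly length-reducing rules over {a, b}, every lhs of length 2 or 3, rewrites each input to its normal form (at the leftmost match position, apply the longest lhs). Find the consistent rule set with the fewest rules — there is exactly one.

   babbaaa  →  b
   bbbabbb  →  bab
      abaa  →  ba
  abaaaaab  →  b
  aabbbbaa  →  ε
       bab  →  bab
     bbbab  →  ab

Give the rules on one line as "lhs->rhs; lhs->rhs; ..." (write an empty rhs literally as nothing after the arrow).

aa->b; abb->ba; bbb->

  | babbaaa => bbaaaa => bbbaa => aa => b
  | bbbabbb => abbb => bab
  | abaa => abb => ba
  | abaaaaab => abbaaab => baaaab => bbaab => bbbb => b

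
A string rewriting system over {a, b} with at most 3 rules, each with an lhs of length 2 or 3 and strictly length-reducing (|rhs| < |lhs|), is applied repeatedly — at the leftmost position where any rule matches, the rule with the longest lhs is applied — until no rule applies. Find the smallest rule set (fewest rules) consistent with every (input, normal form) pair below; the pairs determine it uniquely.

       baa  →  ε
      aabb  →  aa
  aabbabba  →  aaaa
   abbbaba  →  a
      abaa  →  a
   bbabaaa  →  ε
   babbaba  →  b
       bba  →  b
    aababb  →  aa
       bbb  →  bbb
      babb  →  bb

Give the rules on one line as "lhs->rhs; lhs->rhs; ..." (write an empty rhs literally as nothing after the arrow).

  | baa => ε
  | aabb => aa
  | aabbabba => aaabba => aaaa
  | abbbaba => ababa => aba => a

abb->a; ba->; baa->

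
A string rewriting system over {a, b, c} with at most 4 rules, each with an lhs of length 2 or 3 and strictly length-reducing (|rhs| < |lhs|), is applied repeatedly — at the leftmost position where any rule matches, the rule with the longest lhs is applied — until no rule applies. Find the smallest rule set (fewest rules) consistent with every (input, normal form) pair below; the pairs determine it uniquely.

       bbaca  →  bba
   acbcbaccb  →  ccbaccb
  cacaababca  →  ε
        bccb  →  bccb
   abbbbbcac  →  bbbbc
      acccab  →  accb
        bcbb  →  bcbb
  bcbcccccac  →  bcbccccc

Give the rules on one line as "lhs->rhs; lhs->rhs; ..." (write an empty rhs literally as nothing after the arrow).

  | bbaca => bba
  | acbcbaccb => ccbaccb
  | cacaababca => caababca => ababca => abca => ca => ε
  | bccb

ab->; acb->c; ca->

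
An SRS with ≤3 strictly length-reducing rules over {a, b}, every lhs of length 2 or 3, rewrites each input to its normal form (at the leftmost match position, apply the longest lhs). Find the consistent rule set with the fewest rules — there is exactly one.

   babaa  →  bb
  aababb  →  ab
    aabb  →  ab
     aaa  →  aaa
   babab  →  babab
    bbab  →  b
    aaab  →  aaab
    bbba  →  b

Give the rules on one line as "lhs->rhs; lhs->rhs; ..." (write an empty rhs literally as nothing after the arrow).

  | babaa => babb => bb
  | aababb => aabb => ab
  | aabb => ab
  | aaa

abb->b; baa->bb; bba->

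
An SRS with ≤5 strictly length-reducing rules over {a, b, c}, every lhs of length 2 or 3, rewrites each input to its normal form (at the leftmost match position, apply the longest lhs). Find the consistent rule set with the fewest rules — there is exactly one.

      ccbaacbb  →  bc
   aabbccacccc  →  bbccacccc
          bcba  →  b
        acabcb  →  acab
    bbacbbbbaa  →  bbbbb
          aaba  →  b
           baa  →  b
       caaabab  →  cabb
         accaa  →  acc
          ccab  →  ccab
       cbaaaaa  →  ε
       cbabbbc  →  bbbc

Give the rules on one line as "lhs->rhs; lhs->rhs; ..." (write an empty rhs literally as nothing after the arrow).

  | ccbaacbb => caaacbb => cacbb => cbcb => acb => bc
  | aabbccacccc => bbccacccc
  | bcba => baa => ba => b
  | acabcb => acaba => acab

aa->; acb->bc; ba->b; cb->a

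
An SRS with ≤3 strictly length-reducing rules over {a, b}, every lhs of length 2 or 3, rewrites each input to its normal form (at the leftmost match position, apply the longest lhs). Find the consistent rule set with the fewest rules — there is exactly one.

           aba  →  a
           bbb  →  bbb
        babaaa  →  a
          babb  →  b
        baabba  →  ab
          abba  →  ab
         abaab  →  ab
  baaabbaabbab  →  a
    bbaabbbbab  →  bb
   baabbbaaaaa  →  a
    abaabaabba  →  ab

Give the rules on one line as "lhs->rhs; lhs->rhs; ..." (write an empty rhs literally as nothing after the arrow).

aa->a; ba->; bab->

  | aba => a
  | bbb
  | babaaa => aaa => aa => a
  | babb => b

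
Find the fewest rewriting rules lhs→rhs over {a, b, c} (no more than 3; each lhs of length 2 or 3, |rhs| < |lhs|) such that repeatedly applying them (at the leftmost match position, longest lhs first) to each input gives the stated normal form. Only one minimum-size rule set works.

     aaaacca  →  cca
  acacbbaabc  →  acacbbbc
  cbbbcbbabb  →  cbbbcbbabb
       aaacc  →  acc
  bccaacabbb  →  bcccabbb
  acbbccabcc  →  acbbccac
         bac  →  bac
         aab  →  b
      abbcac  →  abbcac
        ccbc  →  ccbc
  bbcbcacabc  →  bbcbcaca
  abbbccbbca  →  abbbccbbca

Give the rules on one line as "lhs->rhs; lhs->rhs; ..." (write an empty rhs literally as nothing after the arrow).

  | aaaacca => aacca => cca
  | acacbbaabc => acacbbbc
  | cbbbcbbabb
  | aaacc => acc

aa->; abc->a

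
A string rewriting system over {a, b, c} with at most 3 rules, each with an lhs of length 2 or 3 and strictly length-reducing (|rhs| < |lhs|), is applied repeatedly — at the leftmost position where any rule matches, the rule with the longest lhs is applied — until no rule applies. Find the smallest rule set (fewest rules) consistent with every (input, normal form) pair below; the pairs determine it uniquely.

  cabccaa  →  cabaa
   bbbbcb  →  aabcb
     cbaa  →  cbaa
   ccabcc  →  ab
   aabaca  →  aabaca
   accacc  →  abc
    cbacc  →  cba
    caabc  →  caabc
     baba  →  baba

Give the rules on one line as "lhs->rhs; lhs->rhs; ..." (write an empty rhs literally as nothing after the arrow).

  | cabccaa => cabaa
  | bbbbcb => aabcb
  | cbaa
  | ccabcc => abcc => ab

aac->ab; bbb->aa; cc->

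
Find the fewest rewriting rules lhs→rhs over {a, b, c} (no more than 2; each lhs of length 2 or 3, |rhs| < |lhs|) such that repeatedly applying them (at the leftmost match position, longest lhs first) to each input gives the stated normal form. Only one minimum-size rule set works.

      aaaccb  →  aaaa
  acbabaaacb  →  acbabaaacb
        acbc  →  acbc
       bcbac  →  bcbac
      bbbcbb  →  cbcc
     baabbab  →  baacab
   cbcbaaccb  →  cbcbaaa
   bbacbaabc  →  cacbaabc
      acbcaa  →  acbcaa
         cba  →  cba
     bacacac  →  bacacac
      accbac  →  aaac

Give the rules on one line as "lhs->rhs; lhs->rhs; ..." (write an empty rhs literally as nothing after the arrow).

bb->c; ccb->a

  | aaaccb => aaaa
  | acbabaaacb
  | acbc
  | bcbac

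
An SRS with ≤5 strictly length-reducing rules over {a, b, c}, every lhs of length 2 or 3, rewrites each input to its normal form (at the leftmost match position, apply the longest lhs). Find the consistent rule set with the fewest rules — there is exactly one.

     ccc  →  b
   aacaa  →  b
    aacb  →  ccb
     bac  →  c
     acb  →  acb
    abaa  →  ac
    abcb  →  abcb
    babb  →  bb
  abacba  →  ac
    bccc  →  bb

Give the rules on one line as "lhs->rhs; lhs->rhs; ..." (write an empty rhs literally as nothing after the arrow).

aa->c; ba->; baa->c; ccc->b

  | ccc => b
  | aacaa => ccaa => ccc => b
  | aacb => ccb
  | bac => c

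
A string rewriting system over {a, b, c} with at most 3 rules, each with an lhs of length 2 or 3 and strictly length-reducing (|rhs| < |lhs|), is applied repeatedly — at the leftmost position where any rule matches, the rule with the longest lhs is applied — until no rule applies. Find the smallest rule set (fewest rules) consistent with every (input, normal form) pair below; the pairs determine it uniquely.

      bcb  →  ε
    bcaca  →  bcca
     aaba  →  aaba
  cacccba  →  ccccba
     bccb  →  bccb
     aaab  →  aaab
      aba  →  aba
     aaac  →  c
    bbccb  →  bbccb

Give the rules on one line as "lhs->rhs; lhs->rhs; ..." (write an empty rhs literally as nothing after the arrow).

ac->c; bcb->

  | bcb => ε
  | bcaca => bcca
  | aaba
  | cacccba => ccccba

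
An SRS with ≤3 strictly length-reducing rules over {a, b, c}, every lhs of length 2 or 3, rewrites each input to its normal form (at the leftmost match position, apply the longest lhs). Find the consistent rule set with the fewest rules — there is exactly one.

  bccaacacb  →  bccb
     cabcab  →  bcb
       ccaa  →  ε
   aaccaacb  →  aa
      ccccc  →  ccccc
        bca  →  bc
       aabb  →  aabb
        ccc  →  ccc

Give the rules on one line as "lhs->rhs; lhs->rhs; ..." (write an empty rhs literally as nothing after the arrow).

acb->a; bca->bc; ca->

  | bccaacacb => bcacacb => bccacb => bccb
  | cabcab => bcab => bcb
  | ccaa => ca => ε
  | aaccaacb => aacacb => aacb => aa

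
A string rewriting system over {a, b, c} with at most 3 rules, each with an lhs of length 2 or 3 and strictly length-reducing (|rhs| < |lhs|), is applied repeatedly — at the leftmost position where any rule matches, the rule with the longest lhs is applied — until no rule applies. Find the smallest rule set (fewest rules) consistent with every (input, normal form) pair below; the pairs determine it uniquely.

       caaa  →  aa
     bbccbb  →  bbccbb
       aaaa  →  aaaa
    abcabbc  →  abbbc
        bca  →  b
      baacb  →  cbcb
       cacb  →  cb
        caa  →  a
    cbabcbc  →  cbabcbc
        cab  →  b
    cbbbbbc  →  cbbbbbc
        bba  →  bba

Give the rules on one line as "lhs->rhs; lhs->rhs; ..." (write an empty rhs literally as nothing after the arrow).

  | caaa => aa
  | bbccbb
  | aaaa
  | abcabbc => abbbc

baa->cb; ca->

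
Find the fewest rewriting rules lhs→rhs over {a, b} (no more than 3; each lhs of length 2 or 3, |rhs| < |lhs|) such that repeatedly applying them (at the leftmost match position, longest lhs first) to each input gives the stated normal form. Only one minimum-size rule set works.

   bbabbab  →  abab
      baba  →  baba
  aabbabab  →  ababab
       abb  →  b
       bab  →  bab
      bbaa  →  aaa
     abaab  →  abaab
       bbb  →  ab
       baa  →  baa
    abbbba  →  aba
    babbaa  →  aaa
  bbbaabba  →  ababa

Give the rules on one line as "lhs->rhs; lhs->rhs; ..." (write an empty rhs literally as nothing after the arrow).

  | bbabbab => aabbab => abab
  | baba
  | aabbabab => ababab
  | abb => b

abb->b; bb->a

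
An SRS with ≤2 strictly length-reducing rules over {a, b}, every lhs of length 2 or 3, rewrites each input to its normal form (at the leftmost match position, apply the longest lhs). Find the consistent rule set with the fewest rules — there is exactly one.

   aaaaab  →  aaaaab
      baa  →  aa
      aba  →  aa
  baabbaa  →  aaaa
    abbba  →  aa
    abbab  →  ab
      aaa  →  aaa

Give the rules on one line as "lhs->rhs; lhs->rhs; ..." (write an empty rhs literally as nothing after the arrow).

ba->a; bab->

  | aaaaab
  | baa => aa
  | aba => aa
  | baabbaa => aabbaa => aabaa => aaaa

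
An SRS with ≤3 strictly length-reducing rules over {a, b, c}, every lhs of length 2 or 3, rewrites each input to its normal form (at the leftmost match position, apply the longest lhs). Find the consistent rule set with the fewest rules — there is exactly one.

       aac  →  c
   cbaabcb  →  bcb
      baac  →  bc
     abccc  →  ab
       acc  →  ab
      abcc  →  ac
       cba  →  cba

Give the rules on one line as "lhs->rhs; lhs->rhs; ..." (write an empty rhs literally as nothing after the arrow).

  | aac => c
  | cbaabcb => cbbcb => cccb => bcb
  | baac => bc
  | abccc => abbc => acc => ab

aa->; bb->c; cc->b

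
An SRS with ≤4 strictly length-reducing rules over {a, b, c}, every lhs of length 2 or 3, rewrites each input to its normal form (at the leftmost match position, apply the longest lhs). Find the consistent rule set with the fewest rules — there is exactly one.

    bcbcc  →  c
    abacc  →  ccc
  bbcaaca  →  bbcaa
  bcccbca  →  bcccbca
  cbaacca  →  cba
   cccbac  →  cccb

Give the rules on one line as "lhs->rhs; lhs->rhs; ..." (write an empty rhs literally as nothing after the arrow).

  | bcbcc => acc => c
  | abacc => ccc
  | bbcaaca => bbcaa
  | bcccbca

aba->c; ac->; bcb->a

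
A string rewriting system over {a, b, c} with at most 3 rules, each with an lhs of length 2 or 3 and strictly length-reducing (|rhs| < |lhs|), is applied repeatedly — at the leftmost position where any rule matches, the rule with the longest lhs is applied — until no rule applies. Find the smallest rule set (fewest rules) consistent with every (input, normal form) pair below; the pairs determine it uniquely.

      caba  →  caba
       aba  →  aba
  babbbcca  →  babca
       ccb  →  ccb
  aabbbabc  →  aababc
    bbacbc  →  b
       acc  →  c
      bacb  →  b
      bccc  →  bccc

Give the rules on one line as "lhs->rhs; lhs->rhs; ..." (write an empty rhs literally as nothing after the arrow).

ac->; bb->b; bbc->b

  | caba
  | aba
  | babbbcca => babbcca => babca
  | ccb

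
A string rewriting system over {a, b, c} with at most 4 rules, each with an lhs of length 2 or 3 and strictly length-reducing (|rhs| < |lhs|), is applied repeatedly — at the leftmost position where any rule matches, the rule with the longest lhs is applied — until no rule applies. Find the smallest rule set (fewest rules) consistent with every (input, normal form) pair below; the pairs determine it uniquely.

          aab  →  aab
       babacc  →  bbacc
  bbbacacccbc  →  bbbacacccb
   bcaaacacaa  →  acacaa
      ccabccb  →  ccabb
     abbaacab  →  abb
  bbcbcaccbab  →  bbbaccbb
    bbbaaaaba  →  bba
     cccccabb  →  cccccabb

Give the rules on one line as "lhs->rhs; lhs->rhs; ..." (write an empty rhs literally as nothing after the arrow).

baa->; bab->bb; bc->b

  | aab
  | babacc => bbacc
  | bbbacacccbc => bbbacacccb
  | bcaaacacaa => baaacacaa => acacaa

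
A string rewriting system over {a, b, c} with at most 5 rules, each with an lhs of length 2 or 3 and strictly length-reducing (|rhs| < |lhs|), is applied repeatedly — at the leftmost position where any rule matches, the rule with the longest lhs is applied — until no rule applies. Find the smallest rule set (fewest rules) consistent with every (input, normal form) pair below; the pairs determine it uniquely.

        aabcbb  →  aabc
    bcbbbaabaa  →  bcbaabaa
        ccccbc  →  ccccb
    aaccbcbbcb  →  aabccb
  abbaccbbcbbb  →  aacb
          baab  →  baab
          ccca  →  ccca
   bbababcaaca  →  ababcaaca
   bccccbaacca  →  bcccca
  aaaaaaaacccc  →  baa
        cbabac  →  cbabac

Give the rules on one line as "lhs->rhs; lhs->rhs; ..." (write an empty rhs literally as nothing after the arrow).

aaa->ba; acc->a; bb->; cbc->cb

  | aabcbb => aabc
  | bcbbbaabaa => bcbaabaa
  | ccccbc => ccccb
  | aaccbcbbcb => aabcbbcb => aabccb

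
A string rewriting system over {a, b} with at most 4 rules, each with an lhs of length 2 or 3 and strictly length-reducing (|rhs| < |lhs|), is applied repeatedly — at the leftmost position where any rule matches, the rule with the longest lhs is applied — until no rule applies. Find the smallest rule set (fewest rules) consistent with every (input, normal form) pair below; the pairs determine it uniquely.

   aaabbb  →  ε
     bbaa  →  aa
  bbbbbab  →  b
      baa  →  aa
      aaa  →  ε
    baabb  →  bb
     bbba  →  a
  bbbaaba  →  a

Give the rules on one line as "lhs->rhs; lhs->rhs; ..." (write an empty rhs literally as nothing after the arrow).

  | aaabbb => bbb => ε
  | bbaa => baa => aa
  | bbbbbab => bbab => bab => ab => b
  | baa => aa

aaa->; ab->b; ba->a; bbb->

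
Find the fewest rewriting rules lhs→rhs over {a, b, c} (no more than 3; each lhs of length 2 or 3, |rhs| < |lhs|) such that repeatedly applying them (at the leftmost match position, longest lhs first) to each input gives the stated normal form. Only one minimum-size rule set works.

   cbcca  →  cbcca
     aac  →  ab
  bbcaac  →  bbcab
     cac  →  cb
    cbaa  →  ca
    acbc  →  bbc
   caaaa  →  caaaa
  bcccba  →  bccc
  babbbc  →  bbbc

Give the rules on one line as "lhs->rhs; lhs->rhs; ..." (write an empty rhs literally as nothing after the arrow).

  | cbcca
  | aac => ab
  | bbcaac => bbcab
  | cac => cb

ac->b; ba->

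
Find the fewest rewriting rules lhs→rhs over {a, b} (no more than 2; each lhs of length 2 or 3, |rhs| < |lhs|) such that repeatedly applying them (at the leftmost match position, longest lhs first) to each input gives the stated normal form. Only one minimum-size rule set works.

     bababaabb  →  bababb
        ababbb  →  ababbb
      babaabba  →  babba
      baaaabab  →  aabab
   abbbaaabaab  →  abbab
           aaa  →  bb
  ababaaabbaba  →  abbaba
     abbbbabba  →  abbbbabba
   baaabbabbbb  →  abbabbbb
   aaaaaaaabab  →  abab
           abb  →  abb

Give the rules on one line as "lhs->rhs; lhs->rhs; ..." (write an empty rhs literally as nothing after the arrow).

aaa->bb; baa->

  | bababaabb => bababb
  | ababbb
  | babaabba => babba
  | baaaabab => aabab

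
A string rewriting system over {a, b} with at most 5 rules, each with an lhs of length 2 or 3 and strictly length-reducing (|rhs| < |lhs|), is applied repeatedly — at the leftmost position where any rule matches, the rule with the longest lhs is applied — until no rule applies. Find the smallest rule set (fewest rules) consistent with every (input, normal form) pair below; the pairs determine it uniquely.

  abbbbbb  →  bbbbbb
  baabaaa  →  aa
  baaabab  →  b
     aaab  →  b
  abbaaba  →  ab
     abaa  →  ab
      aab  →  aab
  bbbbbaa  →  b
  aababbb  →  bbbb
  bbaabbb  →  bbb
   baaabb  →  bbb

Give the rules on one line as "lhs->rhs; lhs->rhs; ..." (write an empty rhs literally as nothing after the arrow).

  | abbbbbb => bbbbbb
  | baabaaa => babaaa => bbaaa => aa
  | baaabab => baabab => babab => bbab => b
  | aaab => b

aaa->; abb->bb; ba->b; bba->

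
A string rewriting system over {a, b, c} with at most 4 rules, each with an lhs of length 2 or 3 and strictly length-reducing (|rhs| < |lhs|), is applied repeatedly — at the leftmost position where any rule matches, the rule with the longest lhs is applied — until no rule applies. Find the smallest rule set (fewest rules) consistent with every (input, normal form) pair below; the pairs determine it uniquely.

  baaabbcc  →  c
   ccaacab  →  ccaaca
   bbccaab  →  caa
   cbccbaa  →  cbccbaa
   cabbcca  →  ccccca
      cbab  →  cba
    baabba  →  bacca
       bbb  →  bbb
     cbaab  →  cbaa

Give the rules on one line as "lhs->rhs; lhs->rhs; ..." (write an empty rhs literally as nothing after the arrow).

  | baaabbcc => bbcbbcc => bbcc => c
  | ccaacab => ccaaca
  | bbccaab => caab => caa
  | cbccbaa

aaa->bc; ab->a; abb->cc; bbc->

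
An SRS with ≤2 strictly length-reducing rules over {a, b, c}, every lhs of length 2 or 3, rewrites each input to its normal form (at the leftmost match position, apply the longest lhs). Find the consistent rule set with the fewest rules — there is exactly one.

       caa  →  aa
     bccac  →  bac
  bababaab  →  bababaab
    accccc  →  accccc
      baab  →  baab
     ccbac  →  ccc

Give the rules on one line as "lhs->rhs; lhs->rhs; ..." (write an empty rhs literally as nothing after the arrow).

ca->a; cba->c

  | caa => aa
  | bccac => bcac => bac
  | bababaab
  | accccc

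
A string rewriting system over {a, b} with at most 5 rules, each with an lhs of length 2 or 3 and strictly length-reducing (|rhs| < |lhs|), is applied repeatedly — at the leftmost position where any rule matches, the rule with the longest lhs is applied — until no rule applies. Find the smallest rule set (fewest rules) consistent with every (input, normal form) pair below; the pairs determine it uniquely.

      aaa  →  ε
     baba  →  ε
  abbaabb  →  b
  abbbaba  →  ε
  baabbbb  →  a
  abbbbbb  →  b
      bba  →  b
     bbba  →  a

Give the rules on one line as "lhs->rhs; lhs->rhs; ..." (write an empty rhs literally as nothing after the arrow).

  | aaa => ba => ε
  | baba => ba => ε
  | abbaabb => aaaabb => baabb => abb => aa => b
  | abbbaba => aababa => baba => ba => ε

aa->b; aab->b; ba->; bb->a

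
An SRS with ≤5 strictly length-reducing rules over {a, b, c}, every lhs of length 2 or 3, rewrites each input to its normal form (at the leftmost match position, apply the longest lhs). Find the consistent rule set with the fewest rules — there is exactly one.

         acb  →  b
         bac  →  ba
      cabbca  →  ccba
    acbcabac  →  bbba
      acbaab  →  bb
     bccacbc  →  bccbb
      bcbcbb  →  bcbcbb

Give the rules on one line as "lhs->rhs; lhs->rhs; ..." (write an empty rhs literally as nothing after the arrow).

  | acb => ab => b
  | bac => ba
  | cabbca => cbbca => ccba
  | acbcabac => abcabac => bbabac => bbbac => bbba

ab->b; abc->bb; ac->a; bbc->cb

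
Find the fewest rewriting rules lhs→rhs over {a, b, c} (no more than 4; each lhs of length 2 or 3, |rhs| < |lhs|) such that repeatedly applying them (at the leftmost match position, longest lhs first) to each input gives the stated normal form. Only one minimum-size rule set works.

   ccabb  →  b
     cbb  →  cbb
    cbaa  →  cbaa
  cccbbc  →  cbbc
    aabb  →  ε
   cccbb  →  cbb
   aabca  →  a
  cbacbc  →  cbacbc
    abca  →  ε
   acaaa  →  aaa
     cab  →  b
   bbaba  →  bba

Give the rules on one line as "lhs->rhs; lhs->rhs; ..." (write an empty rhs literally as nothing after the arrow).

ab->; ca->; cc->

  | ccabb => abb => b
  | cbb
  | cbaa
  | cccbbc => cbbc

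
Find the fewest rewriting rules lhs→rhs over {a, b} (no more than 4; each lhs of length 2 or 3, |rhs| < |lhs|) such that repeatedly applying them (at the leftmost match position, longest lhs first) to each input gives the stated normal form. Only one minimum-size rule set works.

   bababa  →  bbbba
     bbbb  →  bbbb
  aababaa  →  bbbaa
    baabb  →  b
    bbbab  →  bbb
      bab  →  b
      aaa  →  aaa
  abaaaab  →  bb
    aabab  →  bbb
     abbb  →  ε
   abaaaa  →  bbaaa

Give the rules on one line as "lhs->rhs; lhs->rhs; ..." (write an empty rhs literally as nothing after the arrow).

aab->ab; ab->; aba->bb; abb->ab

  | bababa => bbbba
  | bbbb
  | aababaa => ababaa => bbbaa
  | baabb => babb => bab => b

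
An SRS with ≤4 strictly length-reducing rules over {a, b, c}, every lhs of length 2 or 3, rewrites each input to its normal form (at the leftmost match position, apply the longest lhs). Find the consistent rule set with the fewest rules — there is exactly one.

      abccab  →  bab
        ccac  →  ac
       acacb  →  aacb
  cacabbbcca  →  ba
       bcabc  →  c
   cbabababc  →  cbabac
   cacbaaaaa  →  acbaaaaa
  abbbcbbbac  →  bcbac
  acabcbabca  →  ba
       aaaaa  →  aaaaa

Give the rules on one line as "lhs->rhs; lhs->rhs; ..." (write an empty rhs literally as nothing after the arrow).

abc->bc; bb->; ca->a

  | abccab => bccab => bcab => bab
  | ccac => cac => ac
  | acacb => aacb
  | cacabbbcca => acabbbcca => aabbbcca => aabcca => abcca => bcca => bca => ba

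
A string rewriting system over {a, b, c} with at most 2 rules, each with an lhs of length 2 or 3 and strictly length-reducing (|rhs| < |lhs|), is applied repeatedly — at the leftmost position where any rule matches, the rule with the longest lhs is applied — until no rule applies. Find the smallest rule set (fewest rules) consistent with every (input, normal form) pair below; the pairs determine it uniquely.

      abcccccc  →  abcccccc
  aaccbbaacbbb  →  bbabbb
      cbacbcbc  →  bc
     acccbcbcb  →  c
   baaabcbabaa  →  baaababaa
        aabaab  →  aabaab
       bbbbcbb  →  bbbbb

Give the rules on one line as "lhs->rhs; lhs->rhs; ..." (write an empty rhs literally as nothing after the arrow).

ac->; cb->

  | abcccccc
  | aaccbbaacbbb => acbbaacbbb => bbaacbbb => bbabbb
  | cbacbcbc => acbcbc => bcbc => bc
  | acccbcbcb => ccbcbcb => ccbcb => ccb => c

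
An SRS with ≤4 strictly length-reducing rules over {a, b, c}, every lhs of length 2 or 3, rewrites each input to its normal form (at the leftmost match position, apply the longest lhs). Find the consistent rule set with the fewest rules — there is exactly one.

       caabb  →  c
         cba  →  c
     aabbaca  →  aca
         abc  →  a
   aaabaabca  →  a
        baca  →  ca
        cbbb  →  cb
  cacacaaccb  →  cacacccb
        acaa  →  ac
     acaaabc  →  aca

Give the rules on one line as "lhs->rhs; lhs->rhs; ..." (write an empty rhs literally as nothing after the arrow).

  | caabb => cbb => c
  | cba => c
  | aabbaca => bbaca => aca
  | abc => a

aa->; ba->; bb->; bc->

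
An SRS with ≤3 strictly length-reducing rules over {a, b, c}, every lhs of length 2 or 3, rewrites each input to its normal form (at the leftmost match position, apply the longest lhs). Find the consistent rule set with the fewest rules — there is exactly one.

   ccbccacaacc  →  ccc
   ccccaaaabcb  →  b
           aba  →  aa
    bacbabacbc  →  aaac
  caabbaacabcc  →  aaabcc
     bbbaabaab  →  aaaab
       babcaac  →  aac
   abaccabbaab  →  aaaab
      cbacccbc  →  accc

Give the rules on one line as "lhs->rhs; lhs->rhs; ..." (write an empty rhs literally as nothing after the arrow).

  | ccbccacaacc => cccacaacc => cccaacc => ccacc => ccc
  | ccccaaaabcb => cccaaabcb => ccaabcb => cabcb => bcb => b
  | aba => aa
  | bacbabacbc => acbabacbc => aabacbc => aaacbc => aaac

ba->a; ca->; cb->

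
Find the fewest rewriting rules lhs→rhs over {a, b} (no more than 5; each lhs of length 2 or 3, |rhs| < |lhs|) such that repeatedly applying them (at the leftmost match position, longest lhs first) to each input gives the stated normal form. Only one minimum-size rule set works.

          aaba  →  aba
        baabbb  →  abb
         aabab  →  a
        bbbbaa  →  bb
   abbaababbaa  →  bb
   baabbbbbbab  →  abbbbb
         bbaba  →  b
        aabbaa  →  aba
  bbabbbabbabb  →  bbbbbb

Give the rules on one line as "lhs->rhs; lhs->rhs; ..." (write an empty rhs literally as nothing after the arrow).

aa->a; aaa->bb; bab->a; bba->b

  | aaba => aba
  | baabbb => babbb => abb
  | aabab => abab => aa => a
  | bbbbaa => bbba => bb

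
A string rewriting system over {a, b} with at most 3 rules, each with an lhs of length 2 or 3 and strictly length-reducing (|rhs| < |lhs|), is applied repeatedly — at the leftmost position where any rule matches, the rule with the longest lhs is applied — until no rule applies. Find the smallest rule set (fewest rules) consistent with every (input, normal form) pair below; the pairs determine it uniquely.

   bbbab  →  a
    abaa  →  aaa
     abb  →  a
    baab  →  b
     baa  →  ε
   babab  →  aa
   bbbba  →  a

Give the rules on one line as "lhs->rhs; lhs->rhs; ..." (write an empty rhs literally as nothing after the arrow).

  | bbbab => bbab => bab => ab => a
  | abaa => aaa
  | abb => ab => a
  | baab => b

ab->a; ba->a; baa->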